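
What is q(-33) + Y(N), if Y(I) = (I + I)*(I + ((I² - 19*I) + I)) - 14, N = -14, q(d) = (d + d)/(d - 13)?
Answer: -279785/23 ≈ -12165.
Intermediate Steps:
q(d) = 2*d/(-13 + d) (q(d) = (2*d)/(-13 + d) = 2*d/(-13 + d))
Y(I) = -14 + 2*I*(I² - 17*I) (Y(I) = (2*I)*(I + (I² - 18*I)) - 14 = (2*I)*(I² - 17*I) - 14 = 2*I*(I² - 17*I) - 14 = -14 + 2*I*(I² - 17*I))
q(-33) + Y(N) = 2*(-33)/(-13 - 33) + (-14 - 34*(-14)² + 2*(-14)³) = 2*(-33)/(-46) + (-14 - 34*196 + 2*(-2744)) = 2*(-33)*(-1/46) + (-14 - 6664 - 5488) = 33/23 - 12166 = -279785/23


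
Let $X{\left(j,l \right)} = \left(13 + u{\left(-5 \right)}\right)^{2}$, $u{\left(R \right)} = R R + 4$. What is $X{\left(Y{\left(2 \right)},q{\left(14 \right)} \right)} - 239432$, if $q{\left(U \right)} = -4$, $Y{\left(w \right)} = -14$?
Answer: $-237668$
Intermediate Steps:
$u{\left(R \right)} = 4 + R^{2}$ ($u{\left(R \right)} = R^{2} + 4 = 4 + R^{2}$)
$X{\left(j,l \right)} = 1764$ ($X{\left(j,l \right)} = \left(13 + \left(4 + \left(-5\right)^{2}\right)\right)^{2} = \left(13 + \left(4 + 25\right)\right)^{2} = \left(13 + 29\right)^{2} = 42^{2} = 1764$)
$X{\left(Y{\left(2 \right)},q{\left(14 \right)} \right)} - 239432 = 1764 - 239432 = -237668$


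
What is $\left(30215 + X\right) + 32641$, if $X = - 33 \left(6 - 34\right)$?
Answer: $63780$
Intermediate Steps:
$X = 924$ ($X = \left(-33\right) \left(-28\right) = 924$)
$\left(30215 + X\right) + 32641 = \left(30215 + 924\right) + 32641 = 31139 + 32641 = 63780$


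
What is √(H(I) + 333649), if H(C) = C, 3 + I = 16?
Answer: √333662 ≈ 577.63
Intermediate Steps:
I = 13 (I = -3 + 16 = 13)
√(H(I) + 333649) = √(13 + 333649) = √333662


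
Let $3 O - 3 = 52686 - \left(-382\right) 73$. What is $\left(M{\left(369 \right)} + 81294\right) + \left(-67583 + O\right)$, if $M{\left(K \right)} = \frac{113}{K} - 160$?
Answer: $\frac{14911157}{369} \approx 40410.0$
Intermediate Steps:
$O = \frac{80575}{3}$ ($O = 1 + \frac{52686 - \left(-382\right) 73}{3} = 1 + \frac{52686 - -27886}{3} = 1 + \frac{52686 + 27886}{3} = 1 + \frac{1}{3} \cdot 80572 = 1 + \frac{80572}{3} = \frac{80575}{3} \approx 26858.0$)
$M{\left(K \right)} = -160 + \frac{113}{K}$ ($M{\left(K \right)} = \frac{113}{K} - 160 = -160 + \frac{113}{K}$)
$\left(M{\left(369 \right)} + 81294\right) + \left(-67583 + O\right) = \left(\left(-160 + \frac{113}{369}\right) + 81294\right) + \left(-67583 + \frac{80575}{3}\right) = \left(\left(-160 + 113 \cdot \frac{1}{369}\right) + 81294\right) - \frac{122174}{3} = \left(\left(-160 + \frac{113}{369}\right) + 81294\right) - \frac{122174}{3} = \left(- \frac{58927}{369} + 81294\right) - \frac{122174}{3} = \frac{29938559}{369} - \frac{122174}{3} = \frac{14911157}{369}$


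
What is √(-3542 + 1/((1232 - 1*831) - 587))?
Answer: I*√122539218/186 ≈ 59.515*I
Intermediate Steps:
√(-3542 + 1/((1232 - 1*831) - 587)) = √(-3542 + 1/((1232 - 831) - 587)) = √(-3542 + 1/(401 - 587)) = √(-3542 + 1/(-186)) = √(-3542 - 1/186) = √(-658813/186) = I*√122539218/186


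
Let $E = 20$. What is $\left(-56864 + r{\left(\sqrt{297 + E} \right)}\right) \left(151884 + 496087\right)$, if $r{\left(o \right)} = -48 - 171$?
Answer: $-36988128593$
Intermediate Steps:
$r{\left(o \right)} = -219$ ($r{\left(o \right)} = -48 - 171 = -219$)
$\left(-56864 + r{\left(\sqrt{297 + E} \right)}\right) \left(151884 + 496087\right) = \left(-56864 - 219\right) \left(151884 + 496087\right) = \left(-57083\right) 647971 = -36988128593$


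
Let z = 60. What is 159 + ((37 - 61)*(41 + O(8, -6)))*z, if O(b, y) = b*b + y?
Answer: -142401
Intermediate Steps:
O(b, y) = y + b² (O(b, y) = b² + y = y + b²)
159 + ((37 - 61)*(41 + O(8, -6)))*z = 159 + ((37 - 61)*(41 + (-6 + 8²)))*60 = 159 - 24*(41 + (-6 + 64))*60 = 159 - 24*(41 + 58)*60 = 159 - 24*99*60 = 159 - 2376*60 = 159 - 142560 = -142401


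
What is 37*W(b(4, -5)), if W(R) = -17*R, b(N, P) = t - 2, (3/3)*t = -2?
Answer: 2516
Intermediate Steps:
t = -2
b(N, P) = -4 (b(N, P) = -2 - 2 = -4)
37*W(b(4, -5)) = 37*(-17*(-4)) = 37*68 = 2516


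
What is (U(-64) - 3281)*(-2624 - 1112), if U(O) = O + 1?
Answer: 12493184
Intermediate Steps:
U(O) = 1 + O
(U(-64) - 3281)*(-2624 - 1112) = ((1 - 64) - 3281)*(-2624 - 1112) = (-63 - 3281)*(-3736) = -3344*(-3736) = 12493184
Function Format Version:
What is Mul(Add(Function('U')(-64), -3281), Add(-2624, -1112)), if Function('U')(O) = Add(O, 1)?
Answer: 12493184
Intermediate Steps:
Function('U')(O) = Add(1, O)
Mul(Add(Function('U')(-64), -3281), Add(-2624, -1112)) = Mul(Add(Add(1, -64), -3281), Add(-2624, -1112)) = Mul(Add(-63, -3281), -3736) = Mul(-3344, -3736) = 12493184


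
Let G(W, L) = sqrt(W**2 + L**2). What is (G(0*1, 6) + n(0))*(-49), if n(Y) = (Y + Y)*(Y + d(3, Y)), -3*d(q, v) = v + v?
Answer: -294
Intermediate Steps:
d(q, v) = -2*v/3 (d(q, v) = -(v + v)/3 = -2*v/3)
n(Y) = 2*Y**2/3 (n(Y) = (Y + Y)*(Y - 2*Y/3) = (2*Y)*(Y/3) = 2*Y**2/3)
G(W, L) = sqrt(L**2 + W**2)
(G(0*1, 6) + n(0))*(-49) = (sqrt(6**2 + (0*1)**2) + (2/3)*0**2)*(-49) = (sqrt(36 + 0**2) + (2/3)*0)*(-49) = (sqrt(36 + 0) + 0)*(-49) = (sqrt(36) + 0)*(-49) = (6 + 0)*(-49) = 6*(-49) = -294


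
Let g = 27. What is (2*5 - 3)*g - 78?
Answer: 111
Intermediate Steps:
(2*5 - 3)*g - 78 = (2*5 - 3)*27 - 78 = (10 - 3)*27 - 78 = 7*27 - 78 = 189 - 78 = 111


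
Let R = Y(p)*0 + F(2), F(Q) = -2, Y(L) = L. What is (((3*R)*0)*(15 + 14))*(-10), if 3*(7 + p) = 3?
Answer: 0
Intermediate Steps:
p = -6 (p = -7 + (⅓)*3 = -7 + 1 = -6)
R = -2 (R = -6*0 - 2 = 0 - 2 = -2)
(((3*R)*0)*(15 + 14))*(-10) = (((3*(-2))*0)*(15 + 14))*(-10) = (-6*0*29)*(-10) = (0*29)*(-10) = 0*(-10) = 0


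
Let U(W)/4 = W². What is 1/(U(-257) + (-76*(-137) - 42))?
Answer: 1/274566 ≈ 3.6421e-6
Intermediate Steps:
U(W) = 4*W²
1/(U(-257) + (-76*(-137) - 42)) = 1/(4*(-257)² + (-76*(-137) - 42)) = 1/(4*66049 + (10412 - 42)) = 1/(264196 + 10370) = 1/274566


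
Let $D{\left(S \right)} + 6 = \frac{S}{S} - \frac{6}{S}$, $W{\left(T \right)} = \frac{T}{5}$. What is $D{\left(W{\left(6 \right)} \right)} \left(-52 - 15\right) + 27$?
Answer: $697$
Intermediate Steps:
$W{\left(T \right)} = \frac{T}{5}$ ($W{\left(T \right)} = T \frac{1}{5} = \frac{T}{5}$)
$D{\left(S \right)} = -5 - \frac{6}{S}$ ($D{\left(S \right)} = -6 - \left(\frac{6}{S} - \frac{S}{S}\right) = -6 + \left(1 - \frac{6}{S}\right) = -5 - \frac{6}{S}$)
$D{\left(W{\left(6 \right)} \right)} \left(-52 - 15\right) + 27 = \left(-5 - \frac{6}{\frac{1}{5} \cdot 6}\right) \left(-52 - 15\right) + 27 = \left(-5 - \frac{6}{\frac{6}{5}}\right) \left(-67\right) + 27 = \left(-5 - 5\right) \left(-67\right) + 27 = \left(-10\right) \left(-67\right) + 27 = 670 + 27 = 697$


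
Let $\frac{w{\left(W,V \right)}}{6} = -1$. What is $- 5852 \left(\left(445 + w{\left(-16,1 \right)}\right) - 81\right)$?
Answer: $-2095016$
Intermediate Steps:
$w{\left(W,V \right)} = -6$ ($w{\left(W,V \right)} = 6 \left(-1\right) = -6$)
$- 5852 \left(\left(445 + w{\left(-16,1 \right)}\right) - 81\right) = - 5852 \left(\left(445 - 6\right) - 81\right) = - 5852 \left(439 - 81\right) = \left(-5852\right) 358 = -2095016$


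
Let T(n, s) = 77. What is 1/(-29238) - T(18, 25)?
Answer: -2251327/29238 ≈ -77.000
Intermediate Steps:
1/(-29238) - T(18, 25) = 1/(-29238) - 1*77 = -1/29238 - 77 = -2251327/29238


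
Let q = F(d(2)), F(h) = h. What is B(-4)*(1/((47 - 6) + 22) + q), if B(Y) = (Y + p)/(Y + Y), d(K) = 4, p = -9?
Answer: 3289/504 ≈ 6.5258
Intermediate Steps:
q = 4
B(Y) = (-9 + Y)/(2*Y) (B(Y) = (Y - 9)/(Y + Y) = (-9 + Y)/((2*Y)) = (-9 + Y)*(1/(2*Y)) = (-9 + Y)/(2*Y))
B(-4)*(1/((47 - 6) + 22) + q) = ((½)*(-9 - 4)/(-4))*(1/((47 - 6) + 22) + 4) = ((½)*(-¼)*(-13))*(1/(41 + 22) + 4) = 13*(1/63 + 4)/8 = (13/8)*(253/63) = 3289/504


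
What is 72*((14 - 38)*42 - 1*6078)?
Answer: -510192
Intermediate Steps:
72*((14 - 38)*42 - 1*6078) = 72*(-24*42 - 6078) = 72*(-1008 - 6078) = 72*(-7086) = -510192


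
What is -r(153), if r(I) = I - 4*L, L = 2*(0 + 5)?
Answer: -113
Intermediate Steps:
L = 10 (L = 2*5 = 10)
r(I) = -40 + I (r(I) = I - 4*10 = I - 40 = -40 + I)
-r(153) = -(-40 + 153) = -1*113 = -113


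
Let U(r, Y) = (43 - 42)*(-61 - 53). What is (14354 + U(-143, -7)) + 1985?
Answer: 16225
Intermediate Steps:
U(r, Y) = -114 (U(r, Y) = 1*(-114) = -114)
(14354 + U(-143, -7)) + 1985 = (14354 - 114) + 1985 = 14240 + 1985 = 16225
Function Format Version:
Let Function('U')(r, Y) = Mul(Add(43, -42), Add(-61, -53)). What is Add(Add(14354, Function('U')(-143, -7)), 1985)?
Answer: 16225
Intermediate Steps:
Function('U')(r, Y) = -114 (Function('U')(r, Y) = Mul(1, -114) = -114)
Add(Add(14354, Function('U')(-143, -7)), 1985) = Add(Add(14354, -114), 1985) = Add(14240, 1985) = 16225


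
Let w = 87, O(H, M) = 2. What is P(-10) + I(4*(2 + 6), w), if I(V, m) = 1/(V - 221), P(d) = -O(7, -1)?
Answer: -379/189 ≈ -2.0053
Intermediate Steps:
P(d) = -2 (P(d) = -1*2 = -2)
I(V, m) = 1/(-221 + V)
P(-10) + I(4*(2 + 6), w) = -2 + 1/(-221 + 4*(2 + 6)) = -2 + 1/(-221 + 4*8) = -2 + 1/(-221 + 32) = -2 + 1/(-189) = -2 - 1/189 = -379/189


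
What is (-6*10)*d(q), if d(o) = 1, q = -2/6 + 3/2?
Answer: -60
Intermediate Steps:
q = 7/6 (q = -2*1/6 + 3*(1/2) = -1/3 + 3/2 = 7/6 ≈ 1.1667)
(-6*10)*d(q) = -6*10*1 = -60*1 = -60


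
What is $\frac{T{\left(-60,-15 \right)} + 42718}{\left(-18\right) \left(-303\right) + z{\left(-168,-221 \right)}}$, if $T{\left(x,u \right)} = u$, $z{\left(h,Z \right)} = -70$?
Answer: $\frac{42703}{5384} \approx 7.9315$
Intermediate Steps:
$\frac{T{\left(-60,-15 \right)} + 42718}{\left(-18\right) \left(-303\right) + z{\left(-168,-221 \right)}} = \frac{-15 + 42718}{\left(-18\right) \left(-303\right) - 70} = \frac{42703}{5454 - 70} = \frac{42703}{5384}$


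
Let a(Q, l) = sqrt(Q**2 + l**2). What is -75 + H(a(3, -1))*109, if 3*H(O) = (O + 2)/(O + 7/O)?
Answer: -2735/51 + 218*sqrt(10)/51 ≈ -40.110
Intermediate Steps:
H(O) = (2 + O)/(3*(O + 7/O)) (H(O) = ((O + 2)/(O + 7/O))/3 = ((2 + O)/(O + 7/O))/3 = (2 + O)/(3*(O + 7/O)))
-75 + H(a(3, -1))*109 = -75 + (sqrt(3**2 + (-1)**2)*(2 + sqrt(3**2 + (-1)**2))/(3*(7 + (sqrt(3**2 + (-1)**2))**2)))*109 = -75 + (sqrt(9 + 1)*(2 + sqrt(9 + 1))/(3*(7 + (sqrt(9 + 1))**2)))*109 = -75 + (sqrt(10)*(2 + sqrt(10))/(3*(7 + (sqrt(10))**2)))*109 = -75 + (sqrt(10)*(2 + sqrt(10))/(3*(7 + 10)))*109 = -75 + ((1/3)*sqrt(10)*(2 + sqrt(10))/17)*109 = -75 + ((1/3)*sqrt(10)*(1/17)*(2 + sqrt(10)))*109 = -75 + (sqrt(10)*(2 + sqrt(10))/51)*109 = -75 + 109*sqrt(10)*(2 + sqrt(10))/51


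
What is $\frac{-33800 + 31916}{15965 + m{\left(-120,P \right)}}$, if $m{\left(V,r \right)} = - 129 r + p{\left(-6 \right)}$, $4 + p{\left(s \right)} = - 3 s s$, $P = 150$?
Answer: $\frac{1884}{3497} \approx 0.53875$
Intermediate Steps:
$p{\left(s \right)} = -4 - 3 s^{2}$ ($p{\left(s \right)} = -4 + - 3 s s = -4 - 3 s^{2}$)
$m{\left(V,r \right)} = -112 - 129 r$ ($m{\left(V,r \right)} = - 129 r - \left(4 + 3 \left(-6\right)^{2}\right) = - 129 r - 112 = -112 - 129 r$)
$\frac{-33800 + 31916}{15965 + m{\left(-120,P \right)}} = \frac{-33800 + 31916}{15965 - 19462} = - \frac{1884}{15965 - 19462} = - \frac{1884}{-3497} = \left(-1884\right) \left(- \frac{1}{3497}\right) = \frac{1884}{3497}$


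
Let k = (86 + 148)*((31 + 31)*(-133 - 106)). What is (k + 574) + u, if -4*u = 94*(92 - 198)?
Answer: -3464347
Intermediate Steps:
u = 2491 (u = -47*(92 - 198)/2 = -47*(-106)/2 = -1/4*(-9964) = 2491)
k = -3467412 (k = 234*(62*(-239)) = 234*(-14818) = -3467412)
(k + 574) + u = (-3467412 + 574) + 2491 = -3466838 + 2491 = -3464347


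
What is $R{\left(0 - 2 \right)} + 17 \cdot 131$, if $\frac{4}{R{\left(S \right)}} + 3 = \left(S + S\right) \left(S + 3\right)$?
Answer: $\frac{15585}{7} \approx 2226.4$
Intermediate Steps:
$R{\left(S \right)} = \frac{4}{-3 + 2 S \left(3 + S\right)}$ ($R{\left(S \right)} = \frac{4}{-3 + \left(S + S\right) \left(S + 3\right)} = \frac{4}{-3 + 2 S \left(3 + S\right)}$)
$R{\left(0 - 2 \right)} + 17 \cdot 131 = \frac{4}{-3 + 2 \left(0 - 2\right)^{2} + 6 \left(0 - 2\right)} + 17 \cdot 131 = \frac{4}{-3 + 2 \left(-2\right)^{2} + 6 \left(-2\right)} + 2227 = \frac{4}{-3 + 2 \cdot 4 - 12} + 2227 = \frac{4}{-3 + 8 - 12} + 2227 = \frac{4}{-7} + 2227 = 4 \left(- \frac{1}{7}\right) + 2227 = - \frac{4}{7} + 2227 = \frac{15585}{7}$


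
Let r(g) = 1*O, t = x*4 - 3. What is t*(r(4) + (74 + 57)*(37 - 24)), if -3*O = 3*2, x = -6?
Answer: -45927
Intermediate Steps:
O = -2 ≈ -2.0000
t = -27 (t = -6*4 - 3 = -24 - 3 = -27)
r(g) = -2 (r(g) = 1*(-2) = -2)
t*(r(4) + (74 + 57)*(37 - 24)) = -27*(-2 + (74 + 57)*(37 - 24)) = -27*(-2 + 131*13) = -27*(-2 + 1703) = -27*1701 = -45927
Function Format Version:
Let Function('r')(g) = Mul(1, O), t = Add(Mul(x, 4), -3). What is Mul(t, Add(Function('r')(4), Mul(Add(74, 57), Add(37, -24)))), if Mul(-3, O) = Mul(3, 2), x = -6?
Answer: -45927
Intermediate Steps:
O = -2 (O = Mul(Rational(-1, 3), Mul(3, 2)) = Mul(Rational(-1, 3), 6) = -2)
t = -27 (t = Add(Mul(-6, 4), -3) = Add(-24, -3) = -27)
Function('r')(g) = -2 (Function('r')(g) = Mul(1, -2) = -2)
Mul(t, Add(Function('r')(4), Mul(Add(74, 57), Add(37, -24)))) = Mul(-27, Add(-2, Mul(Add(74, 57), Add(37, -24)))) = Mul(-27, Add(-2, Mul(131, 13))) = Mul(-27, Add(-2, 1703)) = Mul(-27, 1701) = -45927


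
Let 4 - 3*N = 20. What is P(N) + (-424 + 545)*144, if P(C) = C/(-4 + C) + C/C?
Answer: 121979/7 ≈ 17426.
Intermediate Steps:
N = -16/3 (N = 4/3 - ⅓*20 = 4/3 - 20/3 = -16/3 ≈ -5.3333)
P(C) = 1 + C/(-4 + C) (P(C) = C/(-4 + C) + 1 = 1 + C/(-4 + C))
P(N) + (-424 + 545)*144 = 2*(-2 - 16/3)/(-4 - 16/3) + (-424 + 545)*144 = 2*(-22/3)/(-28/3) + 121*144 = 2*(-3/28)*(-22/3) + 17424 = 11/7 + 17424 = 121979/7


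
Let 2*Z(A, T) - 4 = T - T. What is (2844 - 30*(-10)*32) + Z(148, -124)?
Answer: 12446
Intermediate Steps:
Z(A, T) = 2 (Z(A, T) = 2 + (T - T)/2 = 2 + (½)*0 = 2 + 0 = 2)
(2844 - 30*(-10)*32) + Z(148, -124) = (2844 - 30*(-10)*32) + 2 = (2844 + 300*32) + 2 = (2844 + 9600) + 2 = 12444 + 2 = 12446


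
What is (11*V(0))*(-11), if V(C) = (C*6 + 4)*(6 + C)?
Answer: -2904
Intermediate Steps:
V(C) = (4 + 6*C)*(6 + C) (V(C) = (6*C + 4)*(6 + C) = (4 + 6*C)*(6 + C))
(11*V(0))*(-11) = (11*(24 + 6*0**2 + 40*0))*(-11) = (11*(24 + 6*0 + 0))*(-11) = (11*(24 + 0 + 0))*(-11) = (11*24)*(-11) = 264*(-11) = -2904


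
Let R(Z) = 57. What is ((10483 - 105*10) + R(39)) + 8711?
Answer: 18201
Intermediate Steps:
((10483 - 105*10) + R(39)) + 8711 = ((10483 - 105*10) + 57) + 8711 = ((10483 - 1*1050) + 57) + 8711 = ((10483 - 1050) + 57) + 8711 = (9433 + 57) + 8711 = 9490 + 8711 = 18201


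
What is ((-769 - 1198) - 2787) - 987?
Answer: -5741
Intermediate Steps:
((-769 - 1198) - 2787) - 987 = (-1967 - 2787) - 987 = -4754 - 987 = -5741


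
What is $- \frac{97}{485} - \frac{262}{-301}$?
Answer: $\frac{1009}{1505} \approx 0.67043$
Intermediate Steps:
$- \frac{97}{485} - \frac{262}{-301} = \left(-97\right) \frac{1}{485} - - \frac{262}{301} = - \frac{1}{5} + \frac{262}{301} = \frac{1009}{1505}$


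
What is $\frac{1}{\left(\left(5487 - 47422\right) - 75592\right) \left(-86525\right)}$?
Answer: $\frac{1}{10169023675} \approx 9.8338 \cdot 10^{-11}$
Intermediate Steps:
$\frac{1}{\left(\left(5487 - 47422\right) - 75592\right) \left(-86525\right)} = \frac{1}{\left(5487 - 47422\right) - 75592} \left(- \frac{1}{86525}\right) = \frac{1}{-41935 - 75592} \left(- \frac{1}{86525}\right) = \frac{1}{-117527} \left(- \frac{1}{86525}\right) = \left(- \frac{1}{117527}\right) \left(- \frac{1}{86525}\right) = \frac{1}{10169023675}$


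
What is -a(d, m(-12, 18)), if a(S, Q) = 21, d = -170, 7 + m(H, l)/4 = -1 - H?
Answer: -21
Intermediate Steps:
m(H, l) = -32 - 4*H (m(H, l) = -28 + 4*(-1 - H) = -28 + (-4 - 4*H) = -32 - 4*H)
-a(d, m(-12, 18)) = -1*21 = -21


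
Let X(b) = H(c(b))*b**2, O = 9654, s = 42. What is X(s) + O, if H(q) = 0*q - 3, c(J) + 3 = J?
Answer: 4362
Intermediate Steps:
c(J) = -3 + J
H(q) = -3 (H(q) = 0 - 3 = -3)
X(b) = -3*b**2
X(s) + O = -3*42**2 + 9654 = -3*1764 + 9654 = -5292 + 9654 = 4362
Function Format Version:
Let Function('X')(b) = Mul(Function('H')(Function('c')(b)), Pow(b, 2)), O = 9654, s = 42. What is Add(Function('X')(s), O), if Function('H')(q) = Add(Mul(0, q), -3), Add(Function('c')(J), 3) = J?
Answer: 4362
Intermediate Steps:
Function('c')(J) = Add(-3, J)
Function('H')(q) = -3 (Function('H')(q) = Add(0, -3) = -3)
Function('X')(b) = Mul(-3, Pow(b, 2))
Add(Function('X')(s), O) = Add(Mul(-3, Pow(42, 2)), 9654) = Add(Mul(-3, 1764), 9654) = Add(-5292, 9654) = 4362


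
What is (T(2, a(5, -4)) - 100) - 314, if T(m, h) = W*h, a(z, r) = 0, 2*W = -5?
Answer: -414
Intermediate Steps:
W = -5/2 (W = (½)*(-5) = -5/2 ≈ -2.5000)
T(m, h) = -5*h/2
(T(2, a(5, -4)) - 100) - 314 = (-5/2*0 - 100) - 314 = (0 - 100) - 314 = -100 - 314 = -414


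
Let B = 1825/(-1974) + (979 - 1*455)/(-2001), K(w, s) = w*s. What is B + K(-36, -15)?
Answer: 236477751/438886 ≈ 538.81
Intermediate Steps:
K(w, s) = s*w
B = -520689/438886 (B = 1825*(-1/1974) + (979 - 455)*(-1/2001) = -1825/1974 + 524*(-1/2001) = -1825/1974 - 524/2001 = -520689/438886 ≈ -1.1864)
B + K(-36, -15) = -520689/438886 - 15*(-36) = -520689/438886 + 540 = 236477751/438886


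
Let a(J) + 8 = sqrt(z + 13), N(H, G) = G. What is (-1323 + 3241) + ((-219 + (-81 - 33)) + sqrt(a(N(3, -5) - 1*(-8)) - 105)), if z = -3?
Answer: 1585 + sqrt(-113 + sqrt(10)) ≈ 1585.0 + 10.48*I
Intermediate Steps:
a(J) = -8 + sqrt(10) (a(J) = -8 + sqrt(-3 + 13) = -8 + sqrt(10))
(-1323 + 3241) + ((-219 + (-81 - 33)) + sqrt(a(N(3, -5) - 1*(-8)) - 105)) = (-1323 + 3241) + ((-219 + (-81 - 33)) + sqrt((-8 + sqrt(10)) - 105)) = 1918 + ((-219 - 114) + sqrt(-113 + sqrt(10))) = 1918 + (-333 + sqrt(-113 + sqrt(10))) = 1585 + sqrt(-113 + sqrt(10))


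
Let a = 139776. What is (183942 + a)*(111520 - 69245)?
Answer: 13685178450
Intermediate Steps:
(183942 + a)*(111520 - 69245) = (183942 + 139776)*(111520 - 69245) = 323718*42275 = 13685178450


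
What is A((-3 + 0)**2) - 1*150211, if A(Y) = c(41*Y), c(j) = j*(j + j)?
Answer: 122111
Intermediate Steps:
c(j) = 2*j**2 (c(j) = j*(2*j) = 2*j**2)
A(Y) = 3362*Y**2 (A(Y) = 2*(41*Y)**2 = 2*(1681*Y**2) = 3362*Y**2)
A((-3 + 0)**2) - 1*150211 = 3362*((-3 + 0)**2)**2 - 1*150211 = 3362*((-3)**2)**2 - 150211 = 3362*9**2 - 150211 = 3362*81 - 150211 = 272322 - 150211 = 122111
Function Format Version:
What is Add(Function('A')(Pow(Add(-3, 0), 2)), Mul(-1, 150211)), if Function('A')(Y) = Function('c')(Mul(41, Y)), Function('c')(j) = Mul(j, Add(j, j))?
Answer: 122111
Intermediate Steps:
Function('c')(j) = Mul(2, Pow(j, 2)) (Function('c')(j) = Mul(j, Mul(2, j)) = Mul(2, Pow(j, 2)))
Function('A')(Y) = Mul(3362, Pow(Y, 2)) (Function('A')(Y) = Mul(2, Pow(Mul(41, Y), 2)) = Mul(2, Mul(1681, Pow(Y, 2))) = Mul(3362, Pow(Y, 2)))
Add(Function('A')(Pow(Add(-3, 0), 2)), Mul(-1, 150211)) = Add(Mul(3362, Pow(Pow(Add(-3, 0), 2), 2)), Mul(-1, 150211)) = Add(Mul(3362, Pow(Pow(-3, 2), 2)), -150211) = Add(Mul(3362, Pow(9, 2)), -150211) = Add(Mul(3362, 81), -150211) = Add(272322, -150211) = 122111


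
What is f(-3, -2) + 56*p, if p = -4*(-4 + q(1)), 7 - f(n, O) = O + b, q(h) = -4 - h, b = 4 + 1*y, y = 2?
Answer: 2019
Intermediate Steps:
b = 6 (b = 4 + 1*2 = 4 + 2 = 6)
f(n, O) = 1 - O (f(n, O) = 7 - (O + 6) = 7 - (6 + O) = 7 + (-6 - O) = 1 - O)
p = 36 (p = -4*(-4 + (-4 - 1*1)) = -4*(-4 + (-4 - 1)) = -4*(-4 - 5) = -4*(-9) = 36)
f(-3, -2) + 56*p = (1 - 1*(-2)) + 56*36 = (1 + 2) + 2016 = 3 + 2016 = 2019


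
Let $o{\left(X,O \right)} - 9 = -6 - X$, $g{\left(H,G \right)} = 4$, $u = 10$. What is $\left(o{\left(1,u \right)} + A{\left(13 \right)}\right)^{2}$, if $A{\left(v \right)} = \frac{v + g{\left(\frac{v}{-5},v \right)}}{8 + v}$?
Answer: $\frac{3481}{441} \approx 7.8934$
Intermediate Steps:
$o{\left(X,O \right)} = 3 - X$ ($o{\left(X,O \right)} = 9 - \left(6 + X\right) = 3 - X$)
$A{\left(v \right)} = \frac{4 + v}{8 + v}$ ($A{\left(v \right)} = \frac{v + 4}{8 + v} = \frac{4 + v}{8 + v}$)
$\left(o{\left(1,u \right)} + A{\left(13 \right)}\right)^{2} = \left(\left(3 - 1\right) + \frac{4 + 13}{8 + 13}\right)^{2} = \left(\left(3 - 1\right) + \frac{1}{21} \cdot 17\right)^{2} = \left(2 + \frac{1}{21} \cdot 17\right)^{2} = \left(2 + \frac{17}{21}\right)^{2} = \left(\frac{59}{21}\right)^{2} = \frac{3481}{441}$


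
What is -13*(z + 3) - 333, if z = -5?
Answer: -307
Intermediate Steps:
-13*(z + 3) - 333 = -13*(-5 + 3) - 333 = -13*(-2) - 333 = 26 - 333 = -307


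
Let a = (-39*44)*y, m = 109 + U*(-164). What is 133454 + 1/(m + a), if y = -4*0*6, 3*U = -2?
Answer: 87412373/655 ≈ 1.3345e+5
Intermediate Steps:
U = -2/3 (U = (1/3)*(-2) = -2/3 ≈ -0.66667)
y = 0 (y = 0*6 = 0)
m = 655/3 (m = 109 - 2/3*(-164) = 109 + 328/3 = 655/3 ≈ 218.33)
a = 0 (a = -39*44*0 = -1716*0 = 0)
133454 + 1/(m + a) = 133454 + 1/(655/3 + 0) = 133454 + 1/(655/3) = 133454 + 3/655 = 87412373/655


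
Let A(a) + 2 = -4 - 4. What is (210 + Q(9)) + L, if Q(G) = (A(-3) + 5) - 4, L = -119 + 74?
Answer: 156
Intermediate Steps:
L = -45
A(a) = -10 (A(a) = -2 + (-4 - 4) = -2 - 8 = -10)
Q(G) = -9 (Q(G) = (-10 + 5) - 4 = -5 - 4 = -9)
(210 + Q(9)) + L = (210 - 9) - 45 = 201 - 45 = 156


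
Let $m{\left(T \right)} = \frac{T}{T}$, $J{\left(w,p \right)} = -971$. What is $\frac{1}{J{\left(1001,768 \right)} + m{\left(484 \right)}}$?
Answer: $- \frac{1}{970} \approx -0.0010309$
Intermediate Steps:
$m{\left(T \right)} = 1$
$\frac{1}{J{\left(1001,768 \right)} + m{\left(484 \right)}} = \frac{1}{-971 + 1} = \frac{1}{-970} = - \frac{1}{970}$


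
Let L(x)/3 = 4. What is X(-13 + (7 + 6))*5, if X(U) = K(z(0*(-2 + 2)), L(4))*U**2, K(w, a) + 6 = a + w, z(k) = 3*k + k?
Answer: 0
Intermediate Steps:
z(k) = 4*k
L(x) = 12 (L(x) = 3*4 = 12)
K(w, a) = -6 + a + w (K(w, a) = -6 + (a + w) = -6 + a + w)
X(U) = 6*U**2 (X(U) = (-6 + 12 + 4*(0*(-2 + 2)))*U**2 = (-6 + 12 + 4*(0*0))*U**2 = (-6 + 12 + 4*0)*U**2 = (-6 + 12 + 0)*U**2 = 6*U**2)
X(-13 + (7 + 6))*5 = (6*(-13 + (7 + 6))**2)*5 = (6*(-13 + 13)**2)*5 = (6*0**2)*5 = (6*0)*5 = 0*5 = 0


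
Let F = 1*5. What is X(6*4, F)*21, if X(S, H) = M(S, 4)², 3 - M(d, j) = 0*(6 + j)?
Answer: 189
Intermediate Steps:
M(d, j) = 3 (M(d, j) = 3 - 0*(6 + j) = 3 - 1*0 = 3 + 0 = 3)
F = 5
X(S, H) = 9 (X(S, H) = 3² = 9)
X(6*4, F)*21 = 9*21 = 189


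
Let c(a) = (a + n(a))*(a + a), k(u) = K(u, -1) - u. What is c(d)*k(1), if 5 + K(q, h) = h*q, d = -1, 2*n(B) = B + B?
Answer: -28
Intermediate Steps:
n(B) = B (n(B) = (B + B)/2 = (2*B)/2 = B)
K(q, h) = -5 + h*q
k(u) = -5 - 2*u (k(u) = (-5 - u) - u = -5 - 2*u)
c(a) = 4*a**2 (c(a) = (a + a)*(a + a) = (2*a)*(2*a) = 4*a**2)
c(d)*k(1) = (4*(-1)**2)*(-5 - 2*1) = (4*1)*(-5 - 2) = 4*(-7) = -28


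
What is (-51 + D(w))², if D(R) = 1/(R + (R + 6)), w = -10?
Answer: 511225/196 ≈ 2608.3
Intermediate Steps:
D(R) = 1/(6 + 2*R) (D(R) = 1/(R + (6 + R)) = 1/(6 + 2*R))
(-51 + D(w))² = (-51 + 1/(2*(3 - 10)))² = (-51 + (½)/(-7))² = (-51 + (½)*(-⅐))² = (-51 - 1/14)² = (-715/14)² = 511225/196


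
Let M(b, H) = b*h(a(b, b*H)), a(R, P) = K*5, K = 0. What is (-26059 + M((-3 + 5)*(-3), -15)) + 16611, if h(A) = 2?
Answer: -9460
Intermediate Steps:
a(R, P) = 0 (a(R, P) = 0*5 = 0)
M(b, H) = 2*b (M(b, H) = b*2 = 2*b)
(-26059 + M((-3 + 5)*(-3), -15)) + 16611 = (-26059 + 2*((-3 + 5)*(-3))) + 16611 = (-26059 + 2*(2*(-3))) + 16611 = (-26059 + 2*(-6)) + 16611 = (-26059 - 12) + 16611 = -26071 + 16611 = -9460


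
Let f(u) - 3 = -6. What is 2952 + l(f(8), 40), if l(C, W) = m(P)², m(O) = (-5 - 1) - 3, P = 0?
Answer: 3033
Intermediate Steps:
f(u) = -3 (f(u) = 3 - 6 = -3)
m(O) = -9 (m(O) = -6 - 3 = -9)
l(C, W) = 81 (l(C, W) = (-9)² = 81)
2952 + l(f(8), 40) = 2952 + 81 = 3033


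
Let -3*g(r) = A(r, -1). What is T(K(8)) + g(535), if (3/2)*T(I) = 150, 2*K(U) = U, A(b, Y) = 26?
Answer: 274/3 ≈ 91.333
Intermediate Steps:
g(r) = -26/3 (g(r) = -⅓*26 = -26/3)
K(U) = U/2
T(I) = 100 (T(I) = (⅔)*150 = 100)
T(K(8)) + g(535) = 100 - 26/3 = 274/3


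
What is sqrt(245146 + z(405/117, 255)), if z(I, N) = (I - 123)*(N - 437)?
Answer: sqrt(266902) ≈ 516.63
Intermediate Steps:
z(I, N) = (-437 + N)*(-123 + I) (z(I, N) = (-123 + I)*(-437 + N) = (-437 + N)*(-123 + I))
sqrt(245146 + z(405/117, 255)) = sqrt(245146 + (53751 - 176985/117 - 123*255 + (405/117)*255)) = sqrt(245146 + (53751 - 176985/117 - 31365 + (405*(1/117))*255)) = sqrt(245146 + (53751 - 437*45/13 - 31365 + (45/13)*255)) = sqrt(245146 + (53751 - 19665/13 - 31365 + 11475/13)) = sqrt(245146 + 21756) = sqrt(266902)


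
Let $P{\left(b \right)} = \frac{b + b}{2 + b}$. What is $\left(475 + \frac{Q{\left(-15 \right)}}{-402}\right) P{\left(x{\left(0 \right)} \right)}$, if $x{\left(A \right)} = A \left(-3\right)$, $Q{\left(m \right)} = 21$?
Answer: $0$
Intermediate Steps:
$x{\left(A \right)} = - 3 A$
$P{\left(b \right)} = \frac{2 b}{2 + b}$
$\left(475 + \frac{Q{\left(-15 \right)}}{-402}\right) P{\left(x{\left(0 \right)} \right)} = \left(475 + \frac{21}{-402}\right) \frac{2 \left(\left(-3\right) 0\right)}{2 - 0} = \left(475 + 21 \left(- \frac{1}{402}\right)\right) 2 \cdot 0 \frac{1}{2 + 0} = \left(475 - \frac{7}{134}\right) 2 \cdot 0 \cdot \frac{1}{2} = \frac{63643 \cdot 2 \cdot 0 \cdot \frac{1}{2}}{134} = \frac{63643}{134} \cdot 0 = 0$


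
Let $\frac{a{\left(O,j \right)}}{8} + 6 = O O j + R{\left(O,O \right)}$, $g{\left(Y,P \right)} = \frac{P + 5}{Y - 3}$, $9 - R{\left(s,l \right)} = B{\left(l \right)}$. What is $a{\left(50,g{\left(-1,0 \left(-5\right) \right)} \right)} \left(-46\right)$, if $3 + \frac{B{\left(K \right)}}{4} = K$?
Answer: $1218080$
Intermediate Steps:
$B{\left(K \right)} = -12 + 4 K$
$R{\left(s,l \right)} = 21 - 4 l$ ($R{\left(s,l \right)} = 9 - \left(-12 + 4 l\right) = 21 - 4 l$)
$g{\left(Y,P \right)} = \frac{5 + P}{-3 + Y}$
$a{\left(O,j \right)} = 120 - 32 O + 8 j O^{2}$ ($a{\left(O,j \right)} = -48 + 8 \left(O O j - \left(-21 + 4 O\right)\right) = -48 + 8 \left(O^{2} j - \left(-21 + 4 O\right)\right) = -48 + 8 \left(j O^{2} - \left(-21 + 4 O\right)\right) = -48 + 8 \left(21 - 4 O + j O^{2}\right) = -48 + \left(168 - 32 O + 8 j O^{2}\right) = 120 - 32 O + 8 j O^{2}$)
$a{\left(50,g{\left(-1,0 \left(-5\right) \right)} \right)} \left(-46\right) = \left(120 - 1600 + 8 \frac{5 + 0 \left(-5\right)}{-3 - 1} \cdot 50^{2}\right) \left(-46\right) = \left(120 - 1600 + 8 \frac{5 + 0}{-4} \cdot 2500\right) \left(-46\right) = \left(120 - 1600 + 8 \left(\left(- \frac{1}{4}\right) 5\right) 2500\right) \left(-46\right) = \left(120 - 1600 + 8 \left(- \frac{5}{4}\right) 2500\right) \left(-46\right) = \left(120 - 1600 - 25000\right) \left(-46\right) = \left(-26480\right) \left(-46\right) = 1218080$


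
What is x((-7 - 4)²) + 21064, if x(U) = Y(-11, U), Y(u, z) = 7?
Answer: 21071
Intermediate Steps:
x(U) = 7
x((-7 - 4)²) + 21064 = 7 + 21064 = 21071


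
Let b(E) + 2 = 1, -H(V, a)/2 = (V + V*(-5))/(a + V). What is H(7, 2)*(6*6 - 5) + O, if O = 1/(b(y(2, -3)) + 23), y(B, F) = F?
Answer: 38201/198 ≈ 192.93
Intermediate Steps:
H(V, a) = 8*V/(V + a) (H(V, a) = -2*(V + V*(-5))/(a + V) = -2*(V - 5*V)/(V + a) = -2*(-4*V)/(V + a) = -(-8)*V/(V + a) = 8*V/(V + a))
b(E) = -1 (b(E) = -2 + 1 = -1)
O = 1/22 (O = 1/(-1 + 23) = 1/22 ≈ 0.045455)
H(7, 2)*(6*6 - 5) + O = (8*7/(7 + 2))*(6*6 - 5) + 1/22 = (8*7/9)*(36 - 5) + 1/22 = (8*7*(⅑))*31 + 1/22 = (56/9)*31 + 1/22 = 1736/9 + 1/22 = 38201/198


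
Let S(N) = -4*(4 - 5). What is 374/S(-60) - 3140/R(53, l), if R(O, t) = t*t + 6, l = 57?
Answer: 120481/1302 ≈ 92.535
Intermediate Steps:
R(O, t) = 6 + t**2 (R(O, t) = t**2 + 6 = 6 + t**2)
S(N) = 4 (S(N) = -4*(-1) = 4)
374/S(-60) - 3140/R(53, l) = 374/4 - 3140/(6 + 57**2) = 374*(1/4) - 3140/(6 + 3249) = 187/2 - 3140/3255 = 187/2 - 3140*1/3255 = 187/2 - 628/651 = 120481/1302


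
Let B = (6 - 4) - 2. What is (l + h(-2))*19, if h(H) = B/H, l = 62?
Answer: 1178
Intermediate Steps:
B = 0 (B = 2 - 2 = 0)
h(H) = 0 (h(H) = 0/H = 0)
(l + h(-2))*19 = (62 + 0)*19 = 62*19 = 1178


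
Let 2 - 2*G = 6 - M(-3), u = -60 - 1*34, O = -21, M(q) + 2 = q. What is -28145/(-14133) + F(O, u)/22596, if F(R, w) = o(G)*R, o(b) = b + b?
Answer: 30411217/15207108 ≈ 1.9998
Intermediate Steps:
M(q) = -2 + q
u = -94 (u = -60 - 34 = -94)
G = -9/2 (G = 1 - (6 - (-2 - 3))/2 = 1 - (6 - 1*(-5))/2 = 1 - (6 + 5)/2 = 1 - ½*11 = 1 - 11/2 = -9/2 ≈ -4.5000)
o(b) = 2*b
F(R, w) = -9*R (F(R, w) = (2*(-9/2))*R = -9*R)
-28145/(-14133) + F(O, u)/22596 = -28145/(-14133) - 9*(-21)/22596 = -28145*(-1/14133) + 189*(1/22596) = 28145/14133 + 9/1076 = 30411217/15207108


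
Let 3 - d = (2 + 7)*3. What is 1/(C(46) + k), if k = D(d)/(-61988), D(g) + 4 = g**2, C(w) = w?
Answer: 15497/712719 ≈ 0.021743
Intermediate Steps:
d = -24 (d = 3 - (2 + 7)*3 = 3 - 9*3 = 3 - 1*27 = 3 - 27 = -24)
D(g) = -4 + g**2
k = -143/15497 (k = (-4 + (-24)**2)/(-61988) = (-4 + 576)*(-1/61988) = 572*(-1/61988) = -143/15497 ≈ -0.0092276)
1/(C(46) + k) = 1/(46 - 143/15497) = 1/(712719/15497) = 15497/712719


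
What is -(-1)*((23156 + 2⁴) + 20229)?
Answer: 43401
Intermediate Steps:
-(-1)*((23156 + 2⁴) + 20229) = -(-1)*((23156 + 16) + 20229) = -(-1)*(23172 + 20229) = -(-1)*43401 = -1*(-43401) = 43401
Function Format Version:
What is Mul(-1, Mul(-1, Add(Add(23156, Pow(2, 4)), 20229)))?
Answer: 43401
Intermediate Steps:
Mul(-1, Mul(-1, Add(Add(23156, Pow(2, 4)), 20229))) = Mul(-1, Mul(-1, Add(Add(23156, 16), 20229))) = Mul(-1, Mul(-1, Add(23172, 20229))) = Mul(-1, Mul(-1, 43401)) = Mul(-1, -43401) = 43401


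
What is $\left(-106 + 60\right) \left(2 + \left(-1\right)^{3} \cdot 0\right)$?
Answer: $-92$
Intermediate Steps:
$\left(-106 + 60\right) \left(2 + \left(-1\right)^{3} \cdot 0\right) = - 46 \left(2 - 0\right) = - 46 \left(2 + 0\right) = \left(-46\right) 2 = -92$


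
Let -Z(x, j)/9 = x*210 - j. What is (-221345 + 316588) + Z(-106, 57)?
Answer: 296096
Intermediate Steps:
Z(x, j) = -1890*x + 9*j (Z(x, j) = -9*(x*210 - j) = -9*(210*x - j) = -9*(-j + 210*x) = -1890*x + 9*j)
(-221345 + 316588) + Z(-106, 57) = (-221345 + 316588) + (-1890*(-106) + 9*57) = 95243 + (200340 + 513) = 95243 + 200853 = 296096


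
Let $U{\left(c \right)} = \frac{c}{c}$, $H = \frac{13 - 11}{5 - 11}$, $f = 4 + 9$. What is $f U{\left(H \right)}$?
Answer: $13$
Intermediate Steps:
$f = 13$
$H = - \frac{1}{3}$ ($H = \frac{2}{-6} = 2 \left(- \frac{1}{6}\right) = - \frac{1}{3} \approx -0.33333$)
$U{\left(c \right)} = 1$
$f U{\left(H \right)} = 13 \cdot 1 = 13$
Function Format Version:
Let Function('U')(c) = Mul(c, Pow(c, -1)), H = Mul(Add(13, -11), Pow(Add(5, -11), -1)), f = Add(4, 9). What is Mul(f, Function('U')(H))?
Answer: 13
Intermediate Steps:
f = 13
H = Rational(-1, 3) (H = Mul(2, Pow(-6, -1)) = Mul(2, Rational(-1, 6)) = Rational(-1, 3) ≈ -0.33333)
Function('U')(c) = 1
Mul(f, Function('U')(H)) = Mul(13, 1) = 13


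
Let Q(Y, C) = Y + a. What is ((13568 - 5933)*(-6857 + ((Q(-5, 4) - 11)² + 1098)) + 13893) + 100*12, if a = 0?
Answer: -42000312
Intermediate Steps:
Q(Y, C) = Y (Q(Y, C) = Y + 0 = Y)
((13568 - 5933)*(-6857 + ((Q(-5, 4) - 11)² + 1098)) + 13893) + 100*12 = ((13568 - 5933)*(-6857 + ((-5 - 11)² + 1098)) + 13893) + 100*12 = (7635*(-6857 + ((-16)² + 1098)) + 13893) + 1200 = (7635*(-6857 + (256 + 1098)) + 13893) + 1200 = (7635*(-6857 + 1354) + 13893) + 1200 = (7635*(-5503) + 13893) + 1200 = (-42015405 + 13893) + 1200 = -42001512 + 1200 = -42000312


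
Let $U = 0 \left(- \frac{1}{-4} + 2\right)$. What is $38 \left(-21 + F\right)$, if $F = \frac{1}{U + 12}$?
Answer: $- \frac{4769}{6} \approx -794.83$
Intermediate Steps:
$U = 0$ ($U = 0 \left(\left(-1\right) \left(- \frac{1}{4}\right) + 2\right) = 0 \left(\frac{1}{4} + 2\right) = 0 \cdot \frac{9}{4} = 0$)
$F = \frac{1}{12}$ ($F = \frac{1}{0 + 12} = \frac{1}{12} \approx 0.083333$)
$38 \left(-21 + F\right) = 38 \left(-21 + \frac{1}{12}\right) = 38 \left(- \frac{251}{12}\right) = - \frac{4769}{6}$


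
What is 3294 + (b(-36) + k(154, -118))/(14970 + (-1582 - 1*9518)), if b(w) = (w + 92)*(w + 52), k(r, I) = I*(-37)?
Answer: 2125507/645 ≈ 3295.4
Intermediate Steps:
k(r, I) = -37*I
b(w) = (52 + w)*(92 + w) (b(w) = (92 + w)*(52 + w) = (52 + w)*(92 + w))
3294 + (b(-36) + k(154, -118))/(14970 + (-1582 - 1*9518)) = 3294 + ((4784 + (-36)² + 144*(-36)) - 37*(-118))/(14970 + (-1582 - 1*9518)) = 3294 + ((4784 + 1296 - 5184) + 4366)/(14970 + (-1582 - 9518)) = 3294 + (896 + 4366)/(14970 - 11100) = 3294 + 5262/3870 = 3294 + 5262*(1/3870) = 3294 + 877/645 = 2125507/645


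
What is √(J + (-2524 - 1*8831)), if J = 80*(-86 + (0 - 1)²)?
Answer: I*√18155 ≈ 134.74*I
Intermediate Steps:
J = -6800 (J = 80*(-86 + (-1)²) = 80*(-86 + 1) = 80*(-85) = -6800)
√(J + (-2524 - 1*8831)) = √(-6800 + (-2524 - 1*8831)) = √(-6800 + (-2524 - 8831)) = √(-6800 - 11355) = √(-18155) = I*√18155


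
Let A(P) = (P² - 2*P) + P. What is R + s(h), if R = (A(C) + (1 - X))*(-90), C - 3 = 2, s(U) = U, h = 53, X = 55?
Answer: 3113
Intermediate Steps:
C = 5 (C = 3 + 2 = 5)
A(P) = P² - P
R = 3060 (R = (5*(-1 + 5) + (1 - 1*55))*(-90) = (5*4 + (1 - 55))*(-90) = (20 - 54)*(-90) = -34*(-90) = 3060)
R + s(h) = 3060 + 53 = 3113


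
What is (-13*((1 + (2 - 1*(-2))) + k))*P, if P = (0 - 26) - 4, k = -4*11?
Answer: -15210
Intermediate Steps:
k = -44
P = -30 (P = -26 - 4 = -30)
(-13*((1 + (2 - 1*(-2))) + k))*P = -13*((1 + (2 - 1*(-2))) - 44)*(-30) = -13*((1 + (2 + 2)) - 44)*(-30) = -13*((1 + 4) - 44)*(-30) = -13*(5 - 44)*(-30) = -13*(-39)*(-30) = 507*(-30) = -15210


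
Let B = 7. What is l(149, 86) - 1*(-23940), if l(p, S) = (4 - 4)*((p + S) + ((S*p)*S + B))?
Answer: 23940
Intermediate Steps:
l(p, S) = 0 (l(p, S) = (4 - 4)*((p + S) + ((S*p)*S + 7)) = 0*((S + p) + (p*S**2 + 7)) = 0*((S + p) + (7 + p*S**2)) = 0*(7 + S + p + p*S**2) = 0)
l(149, 86) - 1*(-23940) = 0 - 1*(-23940) = 0 + 23940 = 23940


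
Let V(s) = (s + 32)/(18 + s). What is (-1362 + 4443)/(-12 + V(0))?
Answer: -27729/92 ≈ -301.40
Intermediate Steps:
V(s) = (32 + s)/(18 + s)
(-1362 + 4443)/(-12 + V(0)) = (-1362 + 4443)/(-12 + (32 + 0)/(18 + 0)) = 3081/(-12 + 32/18) = 3081/(-12 + (1/18)*32) = 3081/(-12 + 16/9) = 3081/(-92/9) = 3081*(-9/92) = -27729/92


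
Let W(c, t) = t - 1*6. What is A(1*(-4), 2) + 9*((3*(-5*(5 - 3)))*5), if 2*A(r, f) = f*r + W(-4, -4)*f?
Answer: -1364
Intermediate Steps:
W(c, t) = -6 + t (W(c, t) = t - 6 = -6 + t)
A(r, f) = -5*f + f*r/2 (A(r, f) = (f*r + (-6 - 4)*f)/2 = (f*r - 10*f)/2 = (-10*f + f*r)/2 = -5*f + f*r/2)
A(1*(-4), 2) + 9*((3*(-5*(5 - 3)))*5) = (1/2)*2*(-10 + 1*(-4)) + 9*((3*(-5*(5 - 3)))*5) = (1/2)*2*(-10 - 4) + 9*((3*(-5*2))*5) = (1/2)*2*(-14) + 9*((3*(-10))*5) = -14 + 9*(-30*5) = -14 + 9*(-150) = -14 - 1350 = -1364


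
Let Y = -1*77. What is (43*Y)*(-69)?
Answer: 228459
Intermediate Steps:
Y = -77
(43*Y)*(-69) = (43*(-77))*(-69) = -3311*(-69) = 228459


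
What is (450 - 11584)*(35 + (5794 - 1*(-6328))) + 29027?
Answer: -135327011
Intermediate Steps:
(450 - 11584)*(35 + (5794 - 1*(-6328))) + 29027 = -11134*(35 + (5794 + 6328)) + 29027 = -11134*(35 + 12122) + 29027 = -11134*12157 + 29027 = -135356038 + 29027 = -135327011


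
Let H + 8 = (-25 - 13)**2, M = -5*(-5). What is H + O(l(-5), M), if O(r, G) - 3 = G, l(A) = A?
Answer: 1464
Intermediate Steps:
M = 25
H = 1436 (H = -8 + (-25 - 13)**2 = -8 + (-38)**2 = -8 + 1444 = 1436)
O(r, G) = 3 + G
H + O(l(-5), M) = 1436 + (3 + 25) = 1436 + 28 = 1464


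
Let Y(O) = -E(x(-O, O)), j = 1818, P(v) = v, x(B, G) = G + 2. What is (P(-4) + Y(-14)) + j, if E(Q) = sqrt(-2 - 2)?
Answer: 1814 - 2*I ≈ 1814.0 - 2.0*I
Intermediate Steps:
x(B, G) = 2 + G
E(Q) = 2*I (E(Q) = sqrt(-4) = 2*I)
Y(O) = -2*I
(P(-4) + Y(-14)) + j = (-4 - 2*I) + 1818 = 1814 - 2*I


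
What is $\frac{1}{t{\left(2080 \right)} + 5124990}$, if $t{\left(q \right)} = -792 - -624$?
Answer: $\frac{1}{5124822} \approx 1.9513 \cdot 10^{-7}$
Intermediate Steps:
$t{\left(q \right)} = -168$ ($t{\left(q \right)} = -792 + 624 = -168$)
$\frac{1}{t{\left(2080 \right)} + 5124990} = \frac{1}{-168 + 5124990} = \frac{1}{5124822}$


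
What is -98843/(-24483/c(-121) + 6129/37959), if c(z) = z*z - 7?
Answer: 6100721816562/93295379 ≈ 65391.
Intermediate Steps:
c(z) = -7 + z² (c(z) = z² - 7 = -7 + z²)
-98843/(-24483/c(-121) + 6129/37959) = -98843/(-24483/(-7 + (-121)²) + 6129/37959) = -98843/(-24483/(-7 + 14641) + 6129*(1/37959)) = -98843/(-24483/14634 + 2043/12653) = -98843/(-24483*1/14634 + 2043/12653) = -98843/(-8161/4878 + 2043/12653) = -98843/(-93295379/61721334) = -98843*(-61721334/93295379) = 6100721816562/93295379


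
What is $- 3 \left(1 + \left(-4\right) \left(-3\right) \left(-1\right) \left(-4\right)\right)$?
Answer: $-147$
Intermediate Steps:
$- 3 \left(1 + \left(-4\right) \left(-3\right) \left(-1\right) \left(-4\right)\right) = - 3 \left(1 + 12 \left(-1\right) \left(-4\right)\right) = - 3 \left(1 - -48\right) = - 3 \left(1 + 48\right) = \left(-3\right) 49 = -147$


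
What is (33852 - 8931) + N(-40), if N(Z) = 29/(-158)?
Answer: 3937489/158 ≈ 24921.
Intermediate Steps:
N(Z) = -29/158 (N(Z) = 29*(-1/158) = -29/158)
(33852 - 8931) + N(-40) = (33852 - 8931) - 29/158 = 24921 - 29/158 = 3937489/158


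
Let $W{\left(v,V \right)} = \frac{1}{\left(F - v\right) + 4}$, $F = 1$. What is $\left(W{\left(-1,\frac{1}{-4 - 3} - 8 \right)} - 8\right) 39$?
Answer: $- \frac{611}{2} \approx -305.5$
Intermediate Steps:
$W{\left(v,V \right)} = \frac{1}{5 - v}$ ($W{\left(v,V \right)} = \frac{1}{\left(1 - v\right) + 4} = \frac{1}{5 - v}$)
$\left(W{\left(-1,\frac{1}{-4 - 3} - 8 \right)} - 8\right) 39 = \left(\frac{1}{5 - -1} - 8\right) 39 = \left(\frac{1}{5 + 1} - 8\right) 39 = \left(\frac{1}{6} - 8\right) 39 = \left(- \frac{47}{6}\right) 39 = - \frac{611}{2}$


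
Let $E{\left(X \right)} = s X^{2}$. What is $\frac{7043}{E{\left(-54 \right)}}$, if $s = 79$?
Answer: $\frac{7043}{230364} \approx 0.030573$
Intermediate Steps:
$E{\left(X \right)} = 79 X^{2}$
$\frac{7043}{E{\left(-54 \right)}} = \frac{7043}{79 \left(-54\right)^{2}} = \frac{7043}{79 \cdot 2916} = \frac{7043}{230364}$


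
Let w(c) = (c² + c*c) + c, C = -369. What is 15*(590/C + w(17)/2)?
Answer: 1091875/246 ≈ 4438.5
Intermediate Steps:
w(c) = c + 2*c² (w(c) = (c² + c²) + c = 2*c² + c = c + 2*c²)
15*(590/C + w(17)/2) = 15*(590/(-369) + (17*(1 + 2*17))/2) = 15*(590*(-1/369) + (17*(1 + 34))*(½)) = 15*(-590/369 + (17*35)*(½)) = 15*(-590/369 + 595*(½)) = 15*(-590/369 + 595/2) = 15*(218375/738) = 1091875/246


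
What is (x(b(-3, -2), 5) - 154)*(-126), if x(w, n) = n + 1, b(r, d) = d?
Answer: 18648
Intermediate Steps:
x(w, n) = 1 + n
(x(b(-3, -2), 5) - 154)*(-126) = ((1 + 5) - 154)*(-126) = (6 - 154)*(-126) = -148*(-126) = 18648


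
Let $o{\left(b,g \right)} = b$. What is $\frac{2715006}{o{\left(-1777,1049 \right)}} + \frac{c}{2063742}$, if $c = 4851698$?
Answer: $- \frac{2797225222553}{1833634767} \approx -1525.5$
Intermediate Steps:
$\frac{2715006}{o{\left(-1777,1049 \right)}} + \frac{c}{2063742} = \frac{2715006}{-1777} + \frac{4851698}{2063742} = 2715006 \left(- \frac{1}{1777}\right) + 4851698 \cdot \frac{1}{2063742} = - \frac{2715006}{1777} + \frac{2425849}{1031871} = - \frac{2797225222553}{1833634767}$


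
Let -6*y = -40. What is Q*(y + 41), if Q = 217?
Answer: 31031/3 ≈ 10344.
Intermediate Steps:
y = 20/3 (y = -1/6*(-40) = 20/3 ≈ 6.6667)
Q*(y + 41) = 217*(20/3 + 41) = 217*(143/3) = 31031/3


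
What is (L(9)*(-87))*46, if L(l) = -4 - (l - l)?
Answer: 16008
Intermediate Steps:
L(l) = -4 (L(l) = -4 - 1*0 = -4 + 0 = -4)
(L(9)*(-87))*46 = -4*(-87)*46 = 348*46 = 16008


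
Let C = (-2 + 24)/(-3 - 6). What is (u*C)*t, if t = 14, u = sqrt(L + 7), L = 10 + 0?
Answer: -308*sqrt(17)/9 ≈ -141.10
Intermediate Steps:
L = 10
u = sqrt(17) (u = sqrt(10 + 7) = sqrt(17) ≈ 4.1231)
C = -22/9 (C = 22/(-9) = 22*(-1/9) = -22/9 ≈ -2.4444)
(u*C)*t = (sqrt(17)*(-22/9))*14 = -22*sqrt(17)/9*14 = -308*sqrt(17)/9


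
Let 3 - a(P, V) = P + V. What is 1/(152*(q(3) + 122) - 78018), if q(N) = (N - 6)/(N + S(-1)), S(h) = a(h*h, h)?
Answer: -1/59550 ≈ -1.6793e-5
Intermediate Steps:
a(P, V) = 3 - P - V (a(P, V) = 3 - (P + V) = 3 + (-P - V) = 3 - P - V)
S(h) = 3 - h - h² (S(h) = 3 - h*h - h = 3 - h² - h = 3 - h - h²)
q(N) = (-6 + N)/(3 + N) (q(N) = (N - 6)/(N + (3 - 1*(-1) - 1*(-1)²)) = (-6 + N)/(N + (3 + 1 - 1*1)) = (-6 + N)/(N + (3 + 1 - 1)) = (-6 + N)/(N + 3) = (-6 + N)/(3 + N))
1/(152*(q(3) + 122) - 78018) = 1/(152*((-6 + 3)/(3 + 3) + 122) - 78018) = 1/(152*(-3/6 + 122) - 78018) = 1/(152*((⅙)*(-3) + 122) - 78018) = 1/(152*(-½ + 122) - 78018) = 1/(152*(243/2) - 78018) = 1/(18468 - 78018) = 1/(-59550) = -1/59550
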